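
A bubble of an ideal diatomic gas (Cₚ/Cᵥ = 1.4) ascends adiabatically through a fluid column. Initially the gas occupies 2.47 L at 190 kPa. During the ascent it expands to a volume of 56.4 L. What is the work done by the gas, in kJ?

P₂ = P₁(V₁/V₂)^γ = 190×(2.47/56.4)^(1.4) = 2.381 kPa.
For a reversible adiabat, W_by_gas = (P₁V₁ − P₂V₂)/(γ−1).
W_by = (190000×0.00247 − 2381×0.0564) / (0.4) = 837.5 J.

W ≈ 0.838 kJ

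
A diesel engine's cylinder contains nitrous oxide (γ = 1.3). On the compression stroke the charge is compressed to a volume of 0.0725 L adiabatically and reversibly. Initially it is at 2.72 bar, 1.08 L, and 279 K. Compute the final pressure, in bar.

Since PV^γ is constant along a reversible adiabat, P₂ = P₁ (V₁/V₂)^γ.
P₂ = 2.72 × (1.08/0.0725)^(1.3) = 91.11 bar.

P₂ ≈ 91.1 bar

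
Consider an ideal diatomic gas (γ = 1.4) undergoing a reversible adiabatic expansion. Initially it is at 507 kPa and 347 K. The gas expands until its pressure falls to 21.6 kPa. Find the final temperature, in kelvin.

Along an adiabat T P^((1−γ)/γ) is constant, so T₂ = T₁ (P₂/P₁)^((γ−1)/γ).
T₂ = 347 × (21.6/507)^(0.286) = 140.8 K.

T₂ ≈ 141 K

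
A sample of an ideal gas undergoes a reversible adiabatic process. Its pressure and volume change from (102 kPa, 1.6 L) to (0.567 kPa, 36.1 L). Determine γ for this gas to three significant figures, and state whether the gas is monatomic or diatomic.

PV^γ = const ⇒ γ = ln(P₂/P₁) / ln(V₁/V₂).
γ = ln(0.567/102) / ln(1.6/36.1) = 1.666.
γ ≈ 1.67 is close to 5/3, so the gas is monatomic.

γ ≈ 1.67; monatomic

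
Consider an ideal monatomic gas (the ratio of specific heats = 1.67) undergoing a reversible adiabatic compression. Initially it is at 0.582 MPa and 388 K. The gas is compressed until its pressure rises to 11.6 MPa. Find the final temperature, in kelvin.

T₂ ≈ 1290 K

Adiabatic: T₂/T₁ = (P₂/P₁)^((γ−1)/γ).
T₂ = 388 × (11.6/0.582)^(0.401) = 1289 K.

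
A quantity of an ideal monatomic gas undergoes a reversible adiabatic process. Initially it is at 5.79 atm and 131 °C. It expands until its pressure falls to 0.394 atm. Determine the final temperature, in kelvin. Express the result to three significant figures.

T₂ ≈ 138 K

Along an adiabat T P^((1−γ)/γ) is constant, so T₂ = T₁ (P₂/P₁)^((γ−1)/γ).
For a monatomic ideal gas γ = 5/3, so (γ−1)/γ = 2/5.
T₁ = 131 °C = 404.1 K.
T₂ = 404.1 × (0.394/5.79)^(2/5) = 137.9 K.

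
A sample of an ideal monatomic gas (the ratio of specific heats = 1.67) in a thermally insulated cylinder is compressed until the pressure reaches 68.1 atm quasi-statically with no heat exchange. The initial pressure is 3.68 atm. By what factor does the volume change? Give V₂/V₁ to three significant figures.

From PV^γ = const, V₂/V₁ = (P₁/P₂)^(1/γ).
V₂/V₁ = (3.68/68.1)^(0.599) = 0.1742.

V₂/V₁ ≈ 0.174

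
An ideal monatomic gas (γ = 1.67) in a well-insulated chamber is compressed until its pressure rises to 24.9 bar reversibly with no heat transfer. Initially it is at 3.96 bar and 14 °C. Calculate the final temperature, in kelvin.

Along an adiabat T P^((1−γ)/γ) is constant, so T₂ = T₁ (P₂/P₁)^((γ−1)/γ).
T₁ = 14 °C = 287.1 K.
T₂ = 287.1 × (24.9/3.96)^(0.401) = 600.4 K.

T₂ ≈ 600 K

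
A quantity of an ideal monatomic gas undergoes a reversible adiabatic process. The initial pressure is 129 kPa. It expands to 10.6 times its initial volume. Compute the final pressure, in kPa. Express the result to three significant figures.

Since PV^γ is constant along a reversible adiabat, P₂ = P₁ (V₁/V₂)^γ.
For a monatomic ideal gas γ = 5/3.
P₂ = 129 × (1/10.6)^(5/3) = 2.522 kPa.

P₂ ≈ 2.52 kPa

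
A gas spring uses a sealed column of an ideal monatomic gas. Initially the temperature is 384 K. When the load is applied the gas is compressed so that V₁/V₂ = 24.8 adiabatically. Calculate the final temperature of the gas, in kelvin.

T₂ ≈ 3270 K

For a reversible adiabat TV^(γ−1) is constant, so T₂ = T₁ (V₁/V₂)^(γ−1).
For a monatomic ideal gas γ = 5/3, so γ−1 = 2/3.
T₂ = 384 × 24.8^(2/3) = 3266 K.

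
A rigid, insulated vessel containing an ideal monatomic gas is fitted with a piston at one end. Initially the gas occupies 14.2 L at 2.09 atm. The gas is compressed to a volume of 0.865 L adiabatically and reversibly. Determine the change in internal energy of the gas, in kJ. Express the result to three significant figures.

ΔU ≈ 24.6 kJ

γ = 5/3 for a monatomic ideal gas.
P₂ = P₁(V₁/V₂)^γ = 2.09×(14.2/0.865)^(5/3) = 221.6 atm.
For a reversible adiabat, W_by_gas = (P₁V₁ − P₂V₂)/(γ−1).
W_by = (211800×0.0142 − 2.246×10^7×0.000865) / (2/3) = -24620 J.
Q = 0 ⇒ ΔU = −W_by = 24620 J.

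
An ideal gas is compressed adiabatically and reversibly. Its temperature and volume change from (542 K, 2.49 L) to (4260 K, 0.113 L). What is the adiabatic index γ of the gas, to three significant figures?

γ ≈ 1.67

TV^(γ−1) = const ⇒ γ − 1 = ln(T₂/T₁) / ln(V₁/V₂).
γ = 1 + ln(4260/542) / ln(2.49/0.113) = 1.667.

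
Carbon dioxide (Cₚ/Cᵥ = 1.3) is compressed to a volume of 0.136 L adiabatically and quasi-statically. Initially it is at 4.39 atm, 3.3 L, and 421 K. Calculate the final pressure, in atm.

P₂ ≈ 277 atm

Since PV^γ is constant along a reversible adiabat, P₂ = P₁ (V₁/V₂)^γ.
P₂ = 4.39 × (3.3/0.136)^(1.3) = 277.3 atm.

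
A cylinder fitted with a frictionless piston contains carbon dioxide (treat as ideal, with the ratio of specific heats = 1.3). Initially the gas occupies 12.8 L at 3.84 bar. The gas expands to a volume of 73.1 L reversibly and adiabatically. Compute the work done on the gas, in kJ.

W ≈ -6.67 kJ

P₂ = P₁(V₁/V₂)^γ = 3.84×(12.8/73.1)^(1.3) = 0.3987 bar.
For a reversible adiabat, W_by_gas = (P₁V₁ − P₂V₂)/(γ−1).
W_by = (384000×0.0128 − 39870×0.0731) / (0.3) = 6670 J.
W_on_gas = −W_by = -6670 J.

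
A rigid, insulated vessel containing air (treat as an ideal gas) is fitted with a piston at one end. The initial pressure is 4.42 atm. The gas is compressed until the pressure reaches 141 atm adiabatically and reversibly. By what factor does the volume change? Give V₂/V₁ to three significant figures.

From PV^γ = const, V₂/V₁ = (P₁/P₂)^(1/γ).
For a diatomic ideal gas γ = 7/5.
V₂/V₁ = (4.42/141)^(5/7) = 0.08431.

V₂/V₁ ≈ 0.0843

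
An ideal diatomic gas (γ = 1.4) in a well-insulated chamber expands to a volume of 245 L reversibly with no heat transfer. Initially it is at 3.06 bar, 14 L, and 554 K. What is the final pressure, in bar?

Since PV^γ is constant along a reversible adiabat, P₂ = P₁ (V₁/V₂)^γ.
P₂ = 3.06 × (14/245)^(1.4) = 0.05565 bar.

P₂ ≈ 0.0557 bar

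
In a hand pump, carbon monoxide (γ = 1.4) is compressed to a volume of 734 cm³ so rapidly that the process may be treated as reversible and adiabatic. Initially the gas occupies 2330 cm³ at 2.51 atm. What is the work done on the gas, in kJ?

W ≈ 0.870 kJ

P₂ = P₁(V₁/V₂)^γ = 2.51×(2330/734)^(1.4) = 12.65 atm.
For a reversible adiabat, W_by_gas = (P₁V₁ − P₂V₂)/(γ−1).
W_by = (254300×0.00233 − 1.281×10^6×0.000734) / (0.4) = -870.1 J.
W_on_gas = −W_by = 870.1 J.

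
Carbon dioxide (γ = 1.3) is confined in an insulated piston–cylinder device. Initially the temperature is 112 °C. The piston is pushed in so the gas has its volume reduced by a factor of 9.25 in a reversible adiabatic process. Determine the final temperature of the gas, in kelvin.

Adiabatic: T₁V₁^(γ−1) = T₂V₂^(γ−1) ⇒ T₂ = T₁ (V₁/V₂)^(γ−1).
T₁ = 112 °C = 385.1 K.
T₂ = 385.1 × 9.25^(0.3) = 750.7 K.

T₂ ≈ 751 K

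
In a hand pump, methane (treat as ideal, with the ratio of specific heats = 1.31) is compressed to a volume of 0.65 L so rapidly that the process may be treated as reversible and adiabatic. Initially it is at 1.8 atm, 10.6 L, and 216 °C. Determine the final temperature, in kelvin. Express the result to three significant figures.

T₂ ≈ 1160 K

For a reversible adiabat TV^(γ−1) is constant, so T₂ = T₁ (V₁/V₂)^(γ−1).
T₁ = 216 °C = 489.1 K.
T₂ = 489.1 × (10.6/0.65)^(0.31) = 1162 K.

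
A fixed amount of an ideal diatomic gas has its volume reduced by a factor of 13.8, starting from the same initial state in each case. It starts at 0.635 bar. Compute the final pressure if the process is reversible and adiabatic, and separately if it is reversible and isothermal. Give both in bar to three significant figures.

adiabatic: 25.0 bar; isothermal: 8.76 bar

For a diatomic ideal gas γ = 7/5.
Isothermal: P₂ = P₁(V₁/V₂) = 0.635×13.8 = 8.763 bar.
Adiabatic: P₂ = P₁(V₁/V₂)^γ = 0.635×13.8^(7/5) = 25.04 bar.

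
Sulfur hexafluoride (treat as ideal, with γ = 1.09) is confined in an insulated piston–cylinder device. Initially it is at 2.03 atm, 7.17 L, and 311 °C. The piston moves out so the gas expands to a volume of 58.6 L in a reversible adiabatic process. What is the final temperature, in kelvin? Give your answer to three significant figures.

T₂ ≈ 484 K

Adiabatic: T₁V₁^(γ−1) = T₂V₂^(γ−1) ⇒ T₂ = T₁ (V₁/V₂)^(γ−1).
T₁ = 311 °C = 584.1 K.
T₂ = 584.1 × (7.17/58.6)^(0.09) = 483.5 K.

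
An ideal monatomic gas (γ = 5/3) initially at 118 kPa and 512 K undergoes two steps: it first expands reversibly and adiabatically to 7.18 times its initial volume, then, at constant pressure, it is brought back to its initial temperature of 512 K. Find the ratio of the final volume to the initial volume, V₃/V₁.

V₃/V₁ ≈ 26.7

Adiabatic step: V₂/V₁ = 7.18; T₂ = T₁·(1/7.18)^(2/3) = 137.6 K.
Isobaric step: V₃/V₂ = T₃/T₂ = 512/137.6.
V₃/V₁ = (V₂/V₁)(V₃/V₂) = 7.18 × (512/137.6) = 26.72.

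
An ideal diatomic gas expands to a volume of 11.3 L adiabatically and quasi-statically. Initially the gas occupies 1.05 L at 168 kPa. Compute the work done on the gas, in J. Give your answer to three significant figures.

γ = 7/5 for a diatomic ideal gas.
P₂ = P₁(V₁/V₂)^γ = 168×(1.05/11.3)^(7/5) = 6.035 kPa.
For a reversible adiabat, W_by_gas = (P₁V₁ − P₂V₂)/(γ−1).
W_by = (168000×0.00105 − 6035×0.0113) / (2/5) = 270.5 J.
W_on_gas = −W_by = -270.5 J.

W ≈ -271 J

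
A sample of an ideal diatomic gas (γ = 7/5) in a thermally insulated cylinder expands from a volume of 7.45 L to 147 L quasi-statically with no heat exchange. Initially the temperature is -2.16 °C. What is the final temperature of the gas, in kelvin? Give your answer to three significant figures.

T₂ ≈ 82.2 K

For a reversible adiabat TV^(γ−1) is constant, so T₂ = T₁ (V₁/V₂)^(γ−1).
T₁ = -2.16 °C = 271 K.
T₂ = 271 × (7.45/147)^(2/5) = 82.2 K.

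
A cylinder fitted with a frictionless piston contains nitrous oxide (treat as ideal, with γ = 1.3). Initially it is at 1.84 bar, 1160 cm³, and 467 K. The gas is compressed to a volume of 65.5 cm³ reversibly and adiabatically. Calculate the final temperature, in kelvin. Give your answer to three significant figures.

T₂ ≈ 1110 K

Adiabatic: T₁V₁^(γ−1) = T₂V₂^(γ−1) ⇒ T₂ = T₁ (V₁/V₂)^(γ−1).
T₂ = 467 × (1160/65.5)^(0.3) = 1106 K.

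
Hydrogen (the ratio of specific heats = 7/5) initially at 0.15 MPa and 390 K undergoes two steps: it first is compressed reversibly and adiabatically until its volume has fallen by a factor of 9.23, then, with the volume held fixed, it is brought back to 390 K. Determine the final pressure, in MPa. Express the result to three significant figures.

Adiabatic step (PV^γ = const): P₂ = 0.15×9.23^(7/5) = 3.368 MPa; T₂ = 390×9.23^(2/5) = 948.7 K.
Isochoric: P₃ = P₂(T₃/T₂) = 3.368 × (390/948.7) = 1.385 MPa.

P₃ ≈ 1.38 MPa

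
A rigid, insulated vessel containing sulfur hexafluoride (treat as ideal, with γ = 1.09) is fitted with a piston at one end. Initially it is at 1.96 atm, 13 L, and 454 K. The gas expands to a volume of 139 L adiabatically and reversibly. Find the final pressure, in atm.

Adiabatic: P₁V₁^γ = P₂V₂^γ ⇒ P₂ = P₁ (V₁/V₂)^γ.
P₂ = 1.96 × (13/139)^(1.09) = 0.1481 atm.

P₂ ≈ 0.148 atm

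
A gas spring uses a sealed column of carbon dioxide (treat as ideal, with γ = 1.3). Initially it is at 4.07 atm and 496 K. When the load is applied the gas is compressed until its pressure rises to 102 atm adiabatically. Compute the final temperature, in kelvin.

T₂ ≈ 1040 K

Along an adiabat T P^((1−γ)/γ) is constant, so T₂ = T₁ (P₂/P₁)^((γ−1)/γ).
T₂ = 496 × (102/4.07)^(0.231) = 1043 K.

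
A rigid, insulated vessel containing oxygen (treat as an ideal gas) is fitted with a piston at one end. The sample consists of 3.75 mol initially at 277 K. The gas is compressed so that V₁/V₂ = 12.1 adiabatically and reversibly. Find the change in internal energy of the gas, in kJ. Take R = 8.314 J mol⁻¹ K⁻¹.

Adiabatic: T₁V₁^(γ−1) = T₂V₂^(γ−1) ⇒ T₂ = T₁ (V₁/V₂)^(γ−1).
γ = 7/5 for a diatomic ideal gas, so γ−1 = 2/5.
T₂ = 277 × 12.1^(2/5) = 750.9 K.
Q = 0, so ΔU = W_on_gas = nCᵥΔT with Cᵥ = R/(γ−1) = 20.79 J/(mol·K).
ΔU = 3.75 × 20.79 × (750.9 − 277) = 36940 J.

ΔU ≈ 36.9 kJ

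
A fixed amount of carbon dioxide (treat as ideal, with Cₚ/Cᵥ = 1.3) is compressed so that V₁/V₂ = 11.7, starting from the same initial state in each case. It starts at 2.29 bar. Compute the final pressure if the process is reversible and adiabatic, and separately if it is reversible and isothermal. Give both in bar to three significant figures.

Isothermal: P₂ = P₁(V₁/V₂) = 2.29×11.7 = 26.79 bar.
Adiabatic: P₂ = P₁(V₁/V₂)^γ = 2.29×11.7^(1.3) = 56.04 bar.

adiabatic: 56.0 bar; isothermal: 26.8 bar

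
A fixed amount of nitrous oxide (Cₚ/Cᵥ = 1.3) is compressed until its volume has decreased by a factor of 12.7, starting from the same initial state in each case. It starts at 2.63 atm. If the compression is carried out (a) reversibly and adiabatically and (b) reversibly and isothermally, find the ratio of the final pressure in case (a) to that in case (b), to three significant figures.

P_adiabatic / P_isothermal ≈ 2.14

Isothermal: P_b = P₁(V₁/V₂) = 2.63×12.7.
Adiabatic: P_a = P₁(V₁/V₂)^γ = 2.63×12.7^(1.3).
P_a/P_b = (V₁/V₂)^(γ−1) = 12.7^(0.3) = 2.144.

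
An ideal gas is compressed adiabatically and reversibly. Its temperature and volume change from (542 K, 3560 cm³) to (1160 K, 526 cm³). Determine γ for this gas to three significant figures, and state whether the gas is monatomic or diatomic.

γ ≈ 1.40; diatomic

TV^(γ−1) = const ⇒ γ − 1 = ln(T₂/T₁) / ln(V₁/V₂).
γ = 1 + ln(1160/542) / ln(3560/526) = 1.398.
γ ≈ 1.40 is close to 7/5, so the gas is diatomic.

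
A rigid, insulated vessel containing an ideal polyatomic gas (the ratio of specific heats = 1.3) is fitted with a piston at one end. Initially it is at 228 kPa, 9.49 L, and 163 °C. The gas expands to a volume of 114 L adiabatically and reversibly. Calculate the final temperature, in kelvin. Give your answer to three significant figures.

T₂ ≈ 207 K

Adiabatic: T₁V₁^(γ−1) = T₂V₂^(γ−1) ⇒ T₂ = T₁ (V₁/V₂)^(γ−1).
T₁ = 163 °C = 436.1 K.
T₂ = 436.1 × (9.49/114)^(0.3) = 206.9 K.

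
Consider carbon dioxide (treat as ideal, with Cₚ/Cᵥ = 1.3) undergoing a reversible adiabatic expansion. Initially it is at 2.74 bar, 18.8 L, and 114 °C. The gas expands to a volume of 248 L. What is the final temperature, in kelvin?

For a reversible adiabat TV^(γ−1) is constant, so T₂ = T₁ (V₁/V₂)^(γ−1).
T₁ = 114 °C = 387.1 K.
T₂ = 387.1 × (18.8/248)^(0.3) = 178.6 K.

T₂ ≈ 179 K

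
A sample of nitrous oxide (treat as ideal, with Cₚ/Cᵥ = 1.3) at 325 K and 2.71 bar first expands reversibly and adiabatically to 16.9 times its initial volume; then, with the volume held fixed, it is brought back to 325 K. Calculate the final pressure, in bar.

Adiabatic step (PV^γ = const): P₂ = 2.71×(1/16.9)^(1.3) = 0.06866 bar; T₂ = 325×(1/16.9)^(0.3) = 139.2 K.
Isochoric: P₃ = P₂(T₃/T₂) = 0.06866 × (325/139.2) = 0.1604 bar.

P₃ ≈ 0.160 bar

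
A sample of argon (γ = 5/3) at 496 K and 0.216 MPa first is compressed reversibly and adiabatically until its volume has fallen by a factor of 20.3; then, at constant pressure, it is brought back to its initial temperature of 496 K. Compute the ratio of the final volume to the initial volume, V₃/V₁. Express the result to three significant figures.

Adiabatic step: V₂/V₁ = 0.04926; T₂ = T₁·20.3^(2/3) = 3691 K.
Isobaric step: V₃/V₂ = T₃/T₂ = 496/3691.
V₃/V₁ = (V₂/V₁)(V₃/V₂) = 0.04926 × (496/3691) = 0.00662.

V₃/V₁ ≈ 0.00662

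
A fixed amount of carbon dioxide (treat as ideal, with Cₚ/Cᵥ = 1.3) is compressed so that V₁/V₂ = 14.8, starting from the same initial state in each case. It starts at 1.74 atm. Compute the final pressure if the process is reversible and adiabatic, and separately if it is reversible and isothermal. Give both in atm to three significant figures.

adiabatic: 57.8 atm; isothermal: 25.8 atm

Isothermal: P₂ = P₁(V₁/V₂) = 1.74×14.8 = 25.75 atm.
Adiabatic: P₂ = P₁(V₁/V₂)^γ = 1.74×14.8^(1.3) = 57.79 atm.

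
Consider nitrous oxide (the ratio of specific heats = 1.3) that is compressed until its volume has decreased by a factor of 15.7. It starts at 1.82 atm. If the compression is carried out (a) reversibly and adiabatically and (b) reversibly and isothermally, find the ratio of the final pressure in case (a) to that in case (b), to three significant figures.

Isothermal: P_b = P₁(V₁/V₂) = 1.82×15.7.
Adiabatic: P_a = P₁(V₁/V₂)^γ = 1.82×15.7^(1.3).
P_a/P_b = (V₁/V₂)^(γ−1) = 15.7^(0.3) = 2.284.

P_adiabatic / P_isothermal ≈ 2.28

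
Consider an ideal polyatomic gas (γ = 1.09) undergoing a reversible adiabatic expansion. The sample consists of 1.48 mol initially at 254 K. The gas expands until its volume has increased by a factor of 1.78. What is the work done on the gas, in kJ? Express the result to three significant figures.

W ≈ -1.76 kJ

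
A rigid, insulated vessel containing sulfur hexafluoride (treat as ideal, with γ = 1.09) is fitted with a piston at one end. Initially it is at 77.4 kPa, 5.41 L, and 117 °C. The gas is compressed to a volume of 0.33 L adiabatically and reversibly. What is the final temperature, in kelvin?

Adiabatic: T₁V₁^(γ−1) = T₂V₂^(γ−1) ⇒ T₂ = T₁ (V₁/V₂)^(γ−1).
T₁ = 117 °C = 390.1 K.
T₂ = 390.1 × (5.41/0.33)^(0.09) = 501.8 K.

T₂ ≈ 502 K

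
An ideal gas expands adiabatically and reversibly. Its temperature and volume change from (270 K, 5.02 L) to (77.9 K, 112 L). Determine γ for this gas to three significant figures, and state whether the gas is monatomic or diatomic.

TV^(γ−1) = const ⇒ γ − 1 = ln(T₂/T₁) / ln(V₁/V₂).
γ = 1 + ln(77.9/270) / ln(5.02/112) = 1.4.
γ ≈ 1.40 is close to 7/5, so the gas is diatomic.

γ ≈ 1.40; diatomic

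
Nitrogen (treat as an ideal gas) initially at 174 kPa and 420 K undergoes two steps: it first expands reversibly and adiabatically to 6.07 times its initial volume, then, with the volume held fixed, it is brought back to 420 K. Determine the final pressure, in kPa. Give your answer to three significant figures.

For a diatomic ideal gas γ = 7/5.
Adiabatic step (PV^γ = const): P₂ = 174×(1/6.07)^(7/5) = 13.93 kPa; T₂ = 420×(1/6.07)^(2/5) = 204.2 K.
Isochoric: P₃ = P₂(T₃/T₂) = 13.93 × (420/204.2) = 28.67 kPa.

P₃ ≈ 28.7 kPa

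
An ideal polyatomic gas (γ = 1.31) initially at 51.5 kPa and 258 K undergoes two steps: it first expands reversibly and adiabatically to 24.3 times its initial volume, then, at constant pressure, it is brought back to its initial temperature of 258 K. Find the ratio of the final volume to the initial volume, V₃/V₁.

V₃/V₁ ≈ 65.3

Adiabatic step: V₂/V₁ = 24.3; T₂ = T₁·(1/24.3)^(0.31) = 95.96 K.
Isobaric step: V₃/V₂ = T₃/T₂ = 258/95.96.
V₃/V₁ = (V₂/V₁)(V₃/V₂) = 24.3 × (258/95.96) = 65.33.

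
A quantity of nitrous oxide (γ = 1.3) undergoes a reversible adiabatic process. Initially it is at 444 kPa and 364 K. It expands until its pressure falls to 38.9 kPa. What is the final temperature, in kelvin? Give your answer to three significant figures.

Along an adiabat T P^((1−γ)/γ) is constant, so T₂ = T₁ (P₂/P₁)^((γ−1)/γ).
T₂ = 364 × (38.9/444)^(0.231) = 207.5 K.

T₂ ≈ 208 K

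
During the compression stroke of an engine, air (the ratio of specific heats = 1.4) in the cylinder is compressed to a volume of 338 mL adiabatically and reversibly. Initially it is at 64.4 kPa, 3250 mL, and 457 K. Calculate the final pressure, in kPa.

P₂ ≈ 1530 kPa

Adiabatic: P₁V₁^γ = P₂V₂^γ ⇒ P₂ = P₁ (V₁/V₂)^γ.
P₂ = 64.4 × (3250/338)^(1.4) = 1531 kPa.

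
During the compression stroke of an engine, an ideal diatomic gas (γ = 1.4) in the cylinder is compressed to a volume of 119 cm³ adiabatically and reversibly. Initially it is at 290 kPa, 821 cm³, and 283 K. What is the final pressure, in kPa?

P₂ ≈ 4330 kPa

Adiabatic: P₁V₁^γ = P₂V₂^γ ⇒ P₂ = P₁ (V₁/V₂)^γ.
P₂ = 290 × (821/119)^(1.4) = 4332 kPa.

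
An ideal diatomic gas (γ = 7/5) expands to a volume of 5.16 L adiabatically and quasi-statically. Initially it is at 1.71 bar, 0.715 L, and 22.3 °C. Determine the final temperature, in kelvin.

T₂ ≈ 134 K

Adiabatic: T₁V₁^(γ−1) = T₂V₂^(γ−1) ⇒ T₂ = T₁ (V₁/V₂)^(γ−1).
T₁ = 22.3 °C = 295.4 K.
T₂ = 295.4 × (0.715/5.16)^(2/5) = 134 K.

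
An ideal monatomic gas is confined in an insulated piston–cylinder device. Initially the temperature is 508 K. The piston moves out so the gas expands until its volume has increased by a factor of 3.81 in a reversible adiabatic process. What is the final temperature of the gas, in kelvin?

Adiabatic: T₁V₁^(γ−1) = T₂V₂^(γ−1) ⇒ T₂ = T₁ (V₁/V₂)^(γ−1).
For a monatomic ideal gas γ = 5/3, so γ−1 = 2/3.
T₂ = 508 × (1/3.81)^(2/3) = 208.2 K.

T₂ ≈ 208 K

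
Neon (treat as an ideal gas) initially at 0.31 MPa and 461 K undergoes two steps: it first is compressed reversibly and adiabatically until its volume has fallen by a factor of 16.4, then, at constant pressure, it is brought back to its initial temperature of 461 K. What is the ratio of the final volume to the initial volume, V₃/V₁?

For a monatomic ideal gas γ = 5/3.
Adiabatic step: V₂/V₁ = 0.06098; T₂ = T₁·16.4^(2/3) = 2976 K.
Isobaric step: V₃/V₂ = T₃/T₂ = 461/2976.
V₃/V₁ = (V₂/V₁)(V₃/V₂) = 0.06098 × (461/2976) = 0.009446.

V₃/V₁ ≈ 0.00945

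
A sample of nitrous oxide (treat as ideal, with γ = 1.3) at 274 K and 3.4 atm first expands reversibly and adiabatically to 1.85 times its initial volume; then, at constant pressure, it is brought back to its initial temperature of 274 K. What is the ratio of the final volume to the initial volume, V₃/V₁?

Adiabatic step: V₂/V₁ = 1.85; T₂ = T₁·(1/1.85)^(0.3) = 227.8 K.
Isobaric step: V₃/V₂ = T₃/T₂ = 274/227.8.
V₃/V₁ = (V₂/V₁)(V₃/V₂) = 1.85 × (274/227.8) = 2.225.

V₃/V₁ ≈ 2.22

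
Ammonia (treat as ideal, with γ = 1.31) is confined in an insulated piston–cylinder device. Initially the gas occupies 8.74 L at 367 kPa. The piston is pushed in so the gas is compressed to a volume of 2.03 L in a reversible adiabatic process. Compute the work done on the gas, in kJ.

P₂ = P₁(V₁/V₂)^γ = 367×(8.74/2.03)^(1.31) = 2484 kPa.
For a reversible adiabat, W_by_gas = (P₁V₁ − P₂V₂)/(γ−1).
W_by = (367000×0.00874 − 2.484×10^6×0.00203) / (0.31) = -5922 J.
W_on_gas = −W_by = 5922 J.

W ≈ 5.92 kJ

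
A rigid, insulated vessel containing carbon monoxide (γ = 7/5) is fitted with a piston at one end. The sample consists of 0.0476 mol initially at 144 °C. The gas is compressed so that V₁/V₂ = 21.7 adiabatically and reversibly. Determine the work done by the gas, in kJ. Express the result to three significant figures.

W ≈ -1.00 kJ

Adiabatic: T₁V₁^(γ−1) = T₂V₂^(γ−1) ⇒ T₂ = T₁ (V₁/V₂)^(γ−1).
T₁ = 144 °C = 417.1 K.
T₂ = 417.1 × 21.7^(2/5) = 1428 K.
Q = 0, so ΔU = W_on_gas = nCᵥΔT with Cᵥ = R/(γ−1) = 20.79 J/(mol·K).
ΔU = 0.0476 × 20.79 × (1428 − 417.1) = 1001 J.
Work done by the gas = −ΔU = -1001 J.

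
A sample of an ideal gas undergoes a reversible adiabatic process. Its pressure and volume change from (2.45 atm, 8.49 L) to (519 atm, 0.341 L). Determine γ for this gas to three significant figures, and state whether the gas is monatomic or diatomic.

γ ≈ 1.67; monatomic

PV^γ = const ⇒ γ = ln(P₂/P₁) / ln(V₁/V₂).
γ = ln(519/2.45) / ln(8.49/0.341) = 1.666.
γ ≈ 1.67 is close to 5/3, so the gas is monatomic.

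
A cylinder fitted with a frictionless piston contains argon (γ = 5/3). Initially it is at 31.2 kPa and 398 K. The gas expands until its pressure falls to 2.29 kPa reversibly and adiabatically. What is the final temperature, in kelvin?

Along an adiabat T P^((1−γ)/γ) is constant, so T₂ = T₁ (P₂/P₁)^((γ−1)/γ).
T₂ = 398 × (2.29/31.2)^(2/5) = 140 K.

T₂ ≈ 140 K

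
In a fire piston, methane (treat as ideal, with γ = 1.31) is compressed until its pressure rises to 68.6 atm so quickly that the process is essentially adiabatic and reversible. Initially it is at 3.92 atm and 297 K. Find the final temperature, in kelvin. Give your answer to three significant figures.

T₂ ≈ 585 K

Adiabatic: T₂/T₁ = (P₂/P₁)^((γ−1)/γ).
T₂ = 297 × (68.6/3.92)^(0.237) = 584.7 K.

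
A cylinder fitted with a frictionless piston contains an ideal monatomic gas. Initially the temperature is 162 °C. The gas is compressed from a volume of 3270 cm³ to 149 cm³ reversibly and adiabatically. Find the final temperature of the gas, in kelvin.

T₂ ≈ 3410 K

For a reversible adiabat TV^(γ−1) is constant, so T₂ = T₁ (V₁/V₂)^(γ−1).
For a monatomic ideal gas γ = 5/3, so γ−1 = 2/3.
T₁ = 162 °C = 435.1 K.
T₂ = 435.1 × (3270/149)^(2/3) = 3411 K.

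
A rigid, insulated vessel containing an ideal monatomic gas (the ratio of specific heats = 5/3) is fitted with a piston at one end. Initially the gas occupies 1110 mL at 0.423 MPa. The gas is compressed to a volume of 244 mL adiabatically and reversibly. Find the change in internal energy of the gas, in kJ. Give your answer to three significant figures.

ΔU ≈ 1.23 kJ

P₂ = P₁(V₁/V₂)^γ = 0.423×(1110/244)^(5/3) = 5.283 MPa.
For a reversible adiabat, W_by_gas = (P₁V₁ − P₂V₂)/(γ−1).
W_by = (423000×0.00111 − 5.283×10^6×0.000244) / (2/3) = -1229 J.
Q = 0 ⇒ ΔU = −W_by = 1229 J.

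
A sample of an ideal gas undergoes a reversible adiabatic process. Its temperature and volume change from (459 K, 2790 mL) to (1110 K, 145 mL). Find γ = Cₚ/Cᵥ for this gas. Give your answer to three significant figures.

γ ≈ 1.30

TV^(γ−1) = const ⇒ γ − 1 = ln(T₂/T₁) / ln(V₁/V₂).
γ = 1 + ln(1110/459) / ln(2790/145) = 1.299.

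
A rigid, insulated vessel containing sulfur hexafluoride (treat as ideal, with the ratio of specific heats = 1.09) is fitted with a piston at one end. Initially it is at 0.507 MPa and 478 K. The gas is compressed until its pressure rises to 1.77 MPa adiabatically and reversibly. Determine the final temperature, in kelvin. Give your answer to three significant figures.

T₂ ≈ 530 K

Adiabatic: T₂/T₁ = (P₂/P₁)^((γ−1)/γ).
T₂ = 478 × (1.77/0.507)^(0.0826) = 530 K.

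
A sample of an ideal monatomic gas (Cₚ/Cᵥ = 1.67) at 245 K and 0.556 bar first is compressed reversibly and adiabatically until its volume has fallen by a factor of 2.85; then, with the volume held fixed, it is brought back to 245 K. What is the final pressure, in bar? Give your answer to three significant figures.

Adiabatic step (PV^γ = const): P₂ = 0.556×2.85^(1.67) = 3.196 bar; T₂ = 245×2.85^(0.67) = 494.2 K.
Isochoric: P₃ = P₂(T₃/T₂) = 3.196 × (245/494.2) = 1.585 bar.

P₃ ≈ 1.58 bar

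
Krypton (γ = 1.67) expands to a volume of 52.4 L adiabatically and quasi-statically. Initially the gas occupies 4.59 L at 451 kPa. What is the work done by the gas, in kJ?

W ≈ 2.49 kJ

P₂ = P₁(V₁/V₂)^γ = 451×(4.59/52.4)^(1.67) = 7.729 kPa.
For a reversible adiabat, W_by_gas = (P₁V₁ − P₂V₂)/(γ−1).
W_by = (451000×0.00459 − 7729×0.0524) / (0.67) = 2485 J.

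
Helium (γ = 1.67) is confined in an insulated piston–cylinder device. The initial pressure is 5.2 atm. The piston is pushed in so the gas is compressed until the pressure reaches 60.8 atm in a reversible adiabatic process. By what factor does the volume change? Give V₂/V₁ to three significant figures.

V₂/V₁ ≈ 0.229

From PV^γ = const, V₂/V₁ = (P₁/P₂)^(1/γ).
V₂/V₁ = (5.2/60.8)^(0.599) = 0.2294.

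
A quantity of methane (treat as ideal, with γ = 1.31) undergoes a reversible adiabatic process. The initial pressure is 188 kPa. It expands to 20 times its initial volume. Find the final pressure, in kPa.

P₂ ≈ 3.71 kPa

Since PV^γ is constant along a reversible adiabat, P₂ = P₁ (V₁/V₂)^γ.
P₂ = 188 × (1/20)^(1.31) = 3.714 kPa.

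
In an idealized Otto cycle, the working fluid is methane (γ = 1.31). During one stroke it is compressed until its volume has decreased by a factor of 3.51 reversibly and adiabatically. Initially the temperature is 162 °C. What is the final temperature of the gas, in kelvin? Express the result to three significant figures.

Adiabatic: T₁V₁^(γ−1) = T₂V₂^(γ−1) ⇒ T₂ = T₁ (V₁/V₂)^(γ−1).
T₁ = 162 °C = 435.1 K.
T₂ = 435.1 × 3.51^(0.31) = 642.2 K.

T₂ ≈ 642 K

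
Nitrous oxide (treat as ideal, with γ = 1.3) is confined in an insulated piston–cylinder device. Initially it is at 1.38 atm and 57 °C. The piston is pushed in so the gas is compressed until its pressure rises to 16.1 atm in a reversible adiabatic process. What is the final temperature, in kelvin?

T₂ ≈ 582 K

Along an adiabat T P^((1−γ)/γ) is constant, so T₂ = T₁ (P₂/P₁)^((γ−1)/γ).
T₁ = 57 °C = 330.1 K.
T₂ = 330.1 × (16.1/1.38)^(0.231) = 582 K.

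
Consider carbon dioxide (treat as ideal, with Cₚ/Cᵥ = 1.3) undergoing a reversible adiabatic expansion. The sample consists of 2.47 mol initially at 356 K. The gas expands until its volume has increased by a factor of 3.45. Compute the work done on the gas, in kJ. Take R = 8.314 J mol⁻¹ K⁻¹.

W ≈ -7.56 kJ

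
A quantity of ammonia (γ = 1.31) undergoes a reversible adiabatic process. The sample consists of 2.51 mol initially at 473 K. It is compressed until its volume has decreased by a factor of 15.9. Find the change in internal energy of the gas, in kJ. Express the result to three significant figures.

ΔU ≈ 43.2 kJ

For a reversible adiabat TV^(γ−1) is constant, so T₂ = T₁ (V₁/V₂)^(γ−1).
T₂ = 473 × 15.9^(0.31) = 1115 K.
Q = 0, so ΔU = W_on_gas = nCᵥΔT with Cᵥ = R/(γ−1) = 26.82 J/(mol·K).
ΔU = 2.51 × 26.82 × (1115 − 473) = 43220 J.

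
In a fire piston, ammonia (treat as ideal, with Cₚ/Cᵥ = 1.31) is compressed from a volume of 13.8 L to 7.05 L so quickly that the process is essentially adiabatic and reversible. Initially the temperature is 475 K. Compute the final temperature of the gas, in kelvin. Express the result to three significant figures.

For a reversible adiabat TV^(γ−1) is constant, so T₂ = T₁ (V₁/V₂)^(γ−1).
T₂ = 475 × (13.8/7.05)^(0.31) = 584.9 K.

T₂ ≈ 585 K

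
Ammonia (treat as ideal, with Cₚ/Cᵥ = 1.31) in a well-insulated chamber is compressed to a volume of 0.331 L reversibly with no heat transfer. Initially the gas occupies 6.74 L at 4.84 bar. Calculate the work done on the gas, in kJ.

W ≈ 16.3 kJ

P₂ = P₁(V₁/V₂)^γ = 4.84×(6.74/0.331)^(1.31) = 250.9 bar.
For a reversible adiabat, W_by_gas = (P₁V₁ − P₂V₂)/(γ−1).
W_by = (484000×0.00674 − 2.509×10^7×0.000331) / (0.31) = -16260 J.
W_on_gas = −W_by = 16260 J.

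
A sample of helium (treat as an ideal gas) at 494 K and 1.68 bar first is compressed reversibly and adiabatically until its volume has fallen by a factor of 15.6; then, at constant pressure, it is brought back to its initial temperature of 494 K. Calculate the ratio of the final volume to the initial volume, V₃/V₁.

For a monatomic ideal gas γ = 5/3.
Adiabatic step: V₂/V₁ = 0.0641; T₂ = T₁·15.6^(2/3) = 3084 K.
Isobaric step: V₃/V₂ = T₃/T₂ = 494/3084.
V₃/V₁ = (V₂/V₁)(V₃/V₂) = 0.0641 × (494/3084) = 0.01027.

V₃/V₁ ≈ 0.0103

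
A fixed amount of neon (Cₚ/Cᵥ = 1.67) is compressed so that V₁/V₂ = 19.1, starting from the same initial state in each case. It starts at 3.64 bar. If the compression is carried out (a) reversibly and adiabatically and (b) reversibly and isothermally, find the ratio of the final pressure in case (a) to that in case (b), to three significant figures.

Isothermal: P_b = P₁(V₁/V₂) = 3.64×19.1.
Adiabatic: P_a = P₁(V₁/V₂)^γ = 3.64×19.1^(1.67).
P_a/P_b = (V₁/V₂)^(γ−1) = 19.1^(0.67) = 7.216.

P_adiabatic / P_isothermal ≈ 7.22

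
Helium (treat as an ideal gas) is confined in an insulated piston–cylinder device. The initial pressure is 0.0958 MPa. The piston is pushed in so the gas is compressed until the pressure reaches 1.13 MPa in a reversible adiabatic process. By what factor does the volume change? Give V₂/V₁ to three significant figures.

From PV^γ = const, V₂/V₁ = (P₁/P₂)^(1/γ).
For a monatomic ideal gas γ = 5/3.
V₂/V₁ = (0.0958/1.13)^(3/5) = 0.2275.

V₂/V₁ ≈ 0.227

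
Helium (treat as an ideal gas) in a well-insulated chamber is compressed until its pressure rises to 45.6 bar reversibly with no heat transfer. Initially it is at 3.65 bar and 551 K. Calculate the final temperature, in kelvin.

Adiabatic: T₂/T₁ = (P₂/P₁)^((γ−1)/γ).
For a monatomic ideal gas γ = 5/3, so (γ−1)/γ = 2/5.
T₂ = 551 × (45.6/3.65)^(2/5) = 1513 K.

T₂ ≈ 1510 K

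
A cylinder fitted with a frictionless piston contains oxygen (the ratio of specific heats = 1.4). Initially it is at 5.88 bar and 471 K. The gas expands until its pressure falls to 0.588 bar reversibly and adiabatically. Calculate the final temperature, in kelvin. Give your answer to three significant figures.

Adiabatic: T₂/T₁ = (P₂/P₁)^((γ−1)/γ).
T₂ = 471 × (0.588/5.88)^(0.286) = 244 K.

T₂ ≈ 244 K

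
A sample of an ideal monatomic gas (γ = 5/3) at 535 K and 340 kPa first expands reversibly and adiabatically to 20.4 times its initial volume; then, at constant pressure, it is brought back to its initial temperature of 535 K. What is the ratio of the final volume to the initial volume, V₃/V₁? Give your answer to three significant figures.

Adiabatic step: V₂/V₁ = 20.4; T₂ = T₁·(1/20.4)^(2/3) = 71.66 K.
Isobaric step: V₃/V₂ = T₃/T₂ = 535/71.66.
V₃/V₁ = (V₂/V₁)(V₃/V₂) = 20.4 × (535/71.66) = 152.3.

V₃/V₁ ≈ 152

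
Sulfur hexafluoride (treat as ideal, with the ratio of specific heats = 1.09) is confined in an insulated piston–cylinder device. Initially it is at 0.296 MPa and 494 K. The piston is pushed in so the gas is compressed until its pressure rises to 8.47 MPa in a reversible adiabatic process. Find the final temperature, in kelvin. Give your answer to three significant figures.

Along an adiabat T P^((1−γ)/γ) is constant, so T₂ = T₁ (P₂/P₁)^((γ−1)/γ).
T₂ = 494 × (8.47/0.296)^(0.0826) = 651.6 K.

T₂ ≈ 652 K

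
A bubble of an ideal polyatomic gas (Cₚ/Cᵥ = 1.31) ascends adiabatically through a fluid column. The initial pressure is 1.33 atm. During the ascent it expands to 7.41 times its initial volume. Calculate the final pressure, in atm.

P₂ ≈ 0.0965 atm

Since PV^γ is constant along a reversible adiabat, P₂ = P₁ (V₁/V₂)^γ.
P₂ = 1.33 × (1/7.41)^(1.31) = 0.09647 atm.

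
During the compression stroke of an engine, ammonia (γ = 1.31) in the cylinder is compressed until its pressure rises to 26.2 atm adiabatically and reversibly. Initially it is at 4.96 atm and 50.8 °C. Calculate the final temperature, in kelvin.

T₂ ≈ 480 K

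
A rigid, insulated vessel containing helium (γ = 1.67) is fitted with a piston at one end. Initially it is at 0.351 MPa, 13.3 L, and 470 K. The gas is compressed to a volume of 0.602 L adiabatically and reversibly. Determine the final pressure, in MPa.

Adiabatic: P₁V₁^γ = P₂V₂^γ ⇒ P₂ = P₁ (V₁/V₂)^γ.
P₂ = 0.351 × (13.3/0.602)^(1.67) = 61.69 MPa.

P₂ ≈ 61.7 MPa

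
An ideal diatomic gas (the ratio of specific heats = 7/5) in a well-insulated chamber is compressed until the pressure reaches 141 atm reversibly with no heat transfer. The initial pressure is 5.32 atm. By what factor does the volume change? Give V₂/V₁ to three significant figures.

V₂/V₁ ≈ 0.0962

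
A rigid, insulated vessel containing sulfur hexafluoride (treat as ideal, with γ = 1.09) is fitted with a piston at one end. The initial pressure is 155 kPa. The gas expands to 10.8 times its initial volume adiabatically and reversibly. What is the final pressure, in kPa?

P₂ ≈ 11.6 kPa

Adiabatic: P₁V₁^γ = P₂V₂^γ ⇒ P₂ = P₁ (V₁/V₂)^γ.
P₂ = 155 × (1/10.8)^(1.09) = 11.59 kPa.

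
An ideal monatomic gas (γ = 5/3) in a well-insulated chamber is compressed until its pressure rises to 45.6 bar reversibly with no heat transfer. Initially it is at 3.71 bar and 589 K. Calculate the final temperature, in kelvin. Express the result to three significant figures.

Adiabatic: T₂/T₁ = (P₂/P₁)^((γ−1)/γ).
T₂ = 589 × (45.6/3.71)^(2/5) = 1607 K.

T₂ ≈ 1610 K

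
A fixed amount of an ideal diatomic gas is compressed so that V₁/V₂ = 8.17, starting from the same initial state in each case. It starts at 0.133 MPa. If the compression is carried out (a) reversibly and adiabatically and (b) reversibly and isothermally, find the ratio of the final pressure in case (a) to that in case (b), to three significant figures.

For a diatomic ideal gas γ = 7/5.
Isothermal: P_b = P₁(V₁/V₂) = 0.133×8.17.
Adiabatic: P_a = P₁(V₁/V₂)^γ = 0.133×8.17^(7/5).
P_a/P_b = (V₁/V₂)^(γ−1) = 8.17^(2/5) = 2.317.

P_adiabatic / P_isothermal ≈ 2.32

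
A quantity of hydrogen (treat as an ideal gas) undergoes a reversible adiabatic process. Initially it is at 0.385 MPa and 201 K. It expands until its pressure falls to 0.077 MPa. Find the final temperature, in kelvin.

T₂ ≈ 127 K

Along an adiabat T P^((1−γ)/γ) is constant, so T₂ = T₁ (P₂/P₁)^((γ−1)/γ).
For a diatomic ideal gas γ = 7/5, so (γ−1)/γ = 2/7.
T₂ = 201 × (0.077/0.385)^(2/7) = 126.9 K.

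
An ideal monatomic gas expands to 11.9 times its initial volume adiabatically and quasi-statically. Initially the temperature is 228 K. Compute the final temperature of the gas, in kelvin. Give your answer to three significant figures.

For a reversible adiabat TV^(γ−1) is constant, so T₂ = T₁ (V₁/V₂)^(γ−1).
For a monatomic ideal gas γ = 5/3, so γ−1 = 2/3.
T₂ = 228 × (1/11.9)^(2/3) = 43.74 K.

T₂ ≈ 43.7 K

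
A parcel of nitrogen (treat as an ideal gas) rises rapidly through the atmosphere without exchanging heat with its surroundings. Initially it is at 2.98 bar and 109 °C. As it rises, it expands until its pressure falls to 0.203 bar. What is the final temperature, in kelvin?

Along an adiabat T P^((1−γ)/γ) is constant, so T₂ = T₁ (P₂/P₁)^((γ−1)/γ).
For a diatomic ideal gas γ = 7/5, so (γ−1)/γ = 2/7.
T₁ = 109 °C = 382.1 K.
T₂ = 382.1 × (0.203/2.98)^(2/7) = 177.4 K.

T₂ ≈ 177 K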